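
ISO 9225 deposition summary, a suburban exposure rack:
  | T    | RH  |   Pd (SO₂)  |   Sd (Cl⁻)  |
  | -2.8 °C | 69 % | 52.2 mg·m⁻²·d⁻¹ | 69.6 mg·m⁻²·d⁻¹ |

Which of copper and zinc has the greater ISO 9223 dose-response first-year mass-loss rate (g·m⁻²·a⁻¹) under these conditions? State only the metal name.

zinc

copper: f(T) = +0.126·(T−10) [T≤10 °C] = -1.6128
  SO₂ term: 0.0053·52.2^0.26·exp(0.059·69-1.6128) = 0.1732
  Sd branch = 0.01025·Sd^0.27·e^(0.036·RH+0.049·T) = 0.3368 μm/a
  r_corr = 0.1732 + 0.3368 = 0.51 μm/a
  mass loss = 0.51 μm/a × 8.96 g/cm³ = 4.57 g·m⁻²·a⁻¹
zinc: temperature factor f = +0.038·(-12.8) = -0.4864
  Pd branch = 0.0129·Pd^0.44·e^(0.046·RH+f) = 1.08 μm/a
  Sd branch = 0.0175·Sd^0.57·e^(0.008·RH+0.085·T) = 0.269 μm/a
  sum: 1.08 + 0.269 → r_corr = 1.349 μm/a
  mass loss = 1.349 μm/a × 7.14 g/cm³ = 9.634 g·m⁻²·a⁻¹
Ordering by g·m⁻²·a⁻¹: zinc (9.63) > copper (4.57)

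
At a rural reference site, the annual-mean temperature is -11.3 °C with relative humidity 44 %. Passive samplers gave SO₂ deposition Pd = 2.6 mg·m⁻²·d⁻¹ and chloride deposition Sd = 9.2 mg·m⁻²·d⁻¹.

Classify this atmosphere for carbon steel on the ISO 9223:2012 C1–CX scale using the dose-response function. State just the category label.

C2

carbon steel: temperature factor f = +0.150·(-21.3) = -3.1950
  sulphur-dioxide contribution → 0.2873 μm/a
  chloride contribution → 1.098 μm/a
  total first-year rate 1.385 μm/a
Category bounds: 1.3…25 μm/a bracket r_corr ⇒ C2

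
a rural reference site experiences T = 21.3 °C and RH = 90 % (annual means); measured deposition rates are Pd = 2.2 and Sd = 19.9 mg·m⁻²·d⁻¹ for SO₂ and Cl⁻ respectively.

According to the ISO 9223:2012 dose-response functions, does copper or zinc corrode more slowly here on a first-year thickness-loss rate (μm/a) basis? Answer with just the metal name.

zinc

copper: f(T) = -0.080·(T−10) [T>10 °C] = -0.9040
  SO₂ term: 0.0053·2.2^0.26·exp(0.059·90-0.9040) = 0.5331
  Cl⁻ term: 0.01025·19.9^0.27·exp(0.036·90+0.049·21.3) = 1.666
  r_corr = 0.5331 + 1.666 = 2.2 μm/a
zinc: T>10 °C ⇒ hinge -0.071·(21.3−10) = -0.8023
  SO₂ term: 0.0129·2.2^0.44·exp(0.046·90-0.8023) = 0.5138
  Sd branch = 0.0175·Sd^0.57·e^(0.008·RH+0.085·T) = 1.209 μm/a
  sum: 0.5138 + 1.209 → r_corr = 1.723 μm/a
Ordering by μm/a: copper (2.2) > zinc (1.72)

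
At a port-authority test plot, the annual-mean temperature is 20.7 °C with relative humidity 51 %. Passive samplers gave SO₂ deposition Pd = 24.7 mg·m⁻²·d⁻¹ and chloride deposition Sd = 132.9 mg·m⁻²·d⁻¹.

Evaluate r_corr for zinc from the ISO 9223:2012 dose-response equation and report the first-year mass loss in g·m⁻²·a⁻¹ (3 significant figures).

zinc: temperature factor f = -0.071·(10.7) = -0.7597
  SO₂ term: 0.0129·24.7^0.44·exp(0.046·51-0.7597) = 0.2584
  Cl⁻ term: 0.0175·132.9^0.57·exp(0.008·51+0.085·20.7) = 2.482
  r_corr = 0.2584 + 2.482 = 2.74 μm/a
Convert to mass loss: 2.74 μm/a × 7.14 g/cm³ = 19.57 g·m⁻²·a⁻¹

r_corr = 19.6 g·m⁻²·a⁻¹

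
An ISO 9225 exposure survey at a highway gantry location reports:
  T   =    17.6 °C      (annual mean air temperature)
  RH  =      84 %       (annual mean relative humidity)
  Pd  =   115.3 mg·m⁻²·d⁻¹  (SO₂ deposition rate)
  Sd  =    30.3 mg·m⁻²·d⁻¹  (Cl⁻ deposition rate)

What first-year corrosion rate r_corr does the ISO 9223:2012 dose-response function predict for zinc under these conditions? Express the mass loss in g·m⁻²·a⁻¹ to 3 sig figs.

zinc: temperature factor f = -0.071·(7.6) = -0.5396
  sulphur-dioxide contribution → 2.894 μm/a
  chloride contribution → 1.069 μm/a
  total first-year rate 3.964 μm/a
Convert to mass loss: 3.964 μm/a × 7.14 g/cm³ = 28.3 g·m⁻²·a⁻¹

r_corr = 28.3 g·m⁻²·a⁻¹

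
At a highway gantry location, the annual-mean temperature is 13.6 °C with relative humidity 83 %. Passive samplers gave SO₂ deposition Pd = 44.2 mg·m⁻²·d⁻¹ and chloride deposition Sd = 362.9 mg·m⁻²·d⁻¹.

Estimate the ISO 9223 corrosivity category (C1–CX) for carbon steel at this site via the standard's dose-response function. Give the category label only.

carbon steel: T>10 °C ⇒ hinge -0.054·(13.6−10) = -0.1944
  Pd branch = 1.77·Pd^0.52·e^(0.02·RH+f) = 54.97 μm/a
  Cl⁻ term: 0.102·362.9^0.62·exp(0.033·83+0.04·13.6) = 105.1
  r_corr = 54.97 + 105.1 = 160 μm/a
160 μm/a falls in (80, 200] for carbon steel → category C5

C5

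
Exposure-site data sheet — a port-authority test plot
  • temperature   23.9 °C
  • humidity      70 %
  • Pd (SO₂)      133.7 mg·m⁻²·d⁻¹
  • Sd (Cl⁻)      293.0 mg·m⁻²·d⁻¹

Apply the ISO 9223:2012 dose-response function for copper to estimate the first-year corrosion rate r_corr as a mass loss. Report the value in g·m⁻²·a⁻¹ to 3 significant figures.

r_corr = 20.5 g·m⁻²·a⁻¹

copper: T>10 °C ⇒ hinge -0.080·(23.9−10) = -1.1120
  Pd branch = 0.0053·Pd^0.26·e^(0.059·RH+f) = 0.3871 μm/a
  Cl⁻ term: 0.01025·293.0^0.27·exp(0.036·70+0.049·23.9) = 1.905
  r_corr = 0.3871 + 1.905 = 2.292 μm/a
Convert to mass loss: 2.292 μm/a × 8.96 g/cm³ = 20.53 g·m⁻²·a⁻¹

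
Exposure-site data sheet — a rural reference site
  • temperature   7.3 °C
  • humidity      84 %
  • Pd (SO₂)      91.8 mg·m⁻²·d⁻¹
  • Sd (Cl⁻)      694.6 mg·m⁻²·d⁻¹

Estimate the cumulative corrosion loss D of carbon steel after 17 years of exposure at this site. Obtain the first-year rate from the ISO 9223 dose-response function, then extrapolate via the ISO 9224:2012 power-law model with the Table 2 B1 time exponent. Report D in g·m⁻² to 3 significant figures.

carbon steel: f(T) = +0.150·(T−10) [T≤10 °C] = -0.4050
  sulphur-dioxide contribution → 66.43 μm/a
  chloride contribution → 126.2 μm/a
  total first-year rate 192.7 μm/a
ISO 9224: D(t) = r_corr · t^b with b = 0.523 (carbon steel, B1)
  D(17) = 192.7 × 17^0.523 = 192.7 × 4.401 = 847.8 μm
  Mass loss = 847.8 μm × 7.85 g/cm³ = 6656 g·m⁻²

D(17) = 6.66e+03 g·m⁻²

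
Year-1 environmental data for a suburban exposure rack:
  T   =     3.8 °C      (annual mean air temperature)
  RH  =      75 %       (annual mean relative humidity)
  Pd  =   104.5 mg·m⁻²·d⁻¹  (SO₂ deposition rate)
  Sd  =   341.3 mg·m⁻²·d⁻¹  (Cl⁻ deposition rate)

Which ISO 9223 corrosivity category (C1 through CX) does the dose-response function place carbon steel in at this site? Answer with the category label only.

C5

carbon steel: temperature factor f = +0.150·(-6.2) = -0.9300
  SO₂ term: 1.77·104.5^0.52·exp(0.02·75-0.9300) = 35.11
  Cl⁻ term: 0.102·341.3^0.62·exp(0.033·75+0.04·3.8) = 52.49
  r_corr = 35.11 + 52.49 = 87.6 μm/a
Category bounds: 80…200 μm/a bracket r_corr ⇒ C5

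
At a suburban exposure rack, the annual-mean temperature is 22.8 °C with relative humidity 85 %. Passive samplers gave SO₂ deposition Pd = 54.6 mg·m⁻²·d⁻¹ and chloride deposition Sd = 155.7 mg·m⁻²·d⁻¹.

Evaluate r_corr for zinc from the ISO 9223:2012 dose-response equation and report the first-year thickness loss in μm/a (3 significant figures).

zinc: temperature factor f = -0.071·(12.8) = -0.9088
  Pd branch = 0.0129·Pd^0.44·e^(0.046·RH+f) = 1.508 μm/a
  Sd branch = 0.0175·Sd^0.57·e^(0.008·RH+0.085·T) = 4.262 μm/a
  sum: 1.508 + 4.262 → r_corr = 5.77 μm/a

r_corr = 5.77 μm/a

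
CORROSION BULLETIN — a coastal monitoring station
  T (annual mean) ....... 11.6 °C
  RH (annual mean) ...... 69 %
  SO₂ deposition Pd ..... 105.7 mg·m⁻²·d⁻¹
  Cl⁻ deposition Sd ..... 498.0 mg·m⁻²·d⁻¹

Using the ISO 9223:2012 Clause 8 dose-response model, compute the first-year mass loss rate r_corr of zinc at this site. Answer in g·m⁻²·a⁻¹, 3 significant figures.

zinc: temperature factor f = -0.071·(1.6) = -0.1136
  Pd branch = 0.0129·Pd^0.44·e^(0.046·RH+f) = 2.139 μm/a
  Sd branch = 0.0175·Sd^0.57·e^(0.008·RH+0.085·T) = 2.808 μm/a
  sum: 2.139 + 2.808 → r_corr = 4.947 μm/a
Convert to mass loss: 4.947 μm/a × 7.14 g/cm³ = 35.32 g·m⁻²·a⁻¹

r_corr = 35.3 g·m⁻²·a⁻¹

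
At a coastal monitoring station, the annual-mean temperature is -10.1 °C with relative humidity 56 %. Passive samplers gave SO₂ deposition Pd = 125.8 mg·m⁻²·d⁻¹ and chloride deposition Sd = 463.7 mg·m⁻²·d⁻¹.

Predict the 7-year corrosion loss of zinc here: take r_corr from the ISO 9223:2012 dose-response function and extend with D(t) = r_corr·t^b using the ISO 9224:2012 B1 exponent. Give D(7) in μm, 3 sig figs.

D(7) = 5.09 μm

zinc: T≤10 °C ⇒ hinge +0.038·(-10.1−10) = -0.7638
  Pd branch = 0.0129·Pd^0.44·e^(0.046·RH+f) = 0.6629 μm/a
  Sd branch = 0.0175·Sd^0.57·e^(0.008·RH+0.085·T) = 0.3842 μm/a
  r_corr = 0.6629 + 0.3842 = 1.047 μm/a
Power-law: D(7) = r_corr · 7^0.813
  D(7) = 1.047 × 7^0.813 = 1.047 × 4.865 = 5.094 μm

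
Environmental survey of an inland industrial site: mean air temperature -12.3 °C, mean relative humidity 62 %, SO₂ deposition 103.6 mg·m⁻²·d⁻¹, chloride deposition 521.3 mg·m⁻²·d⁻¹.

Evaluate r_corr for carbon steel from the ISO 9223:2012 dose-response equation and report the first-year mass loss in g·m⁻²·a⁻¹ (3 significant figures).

r_corr = 202 g·m⁻²·a⁻¹

carbon steel: T≤10 °C ⇒ hinge +0.150·(-12.3−10) = -3.3450
  SO₂ term: 1.77·103.6^0.52·exp(0.02·62-3.3450) = 2.409
  Sd branch = 0.102·Sd^0.62·e^(0.033·RH+0.04·T) = 23.34 μm/a
  r_corr = 2.409 + 23.34 = 25.75 μm/a
Convert to mass loss: 25.75 μm/a × 7.85 g/cm³ = 202.1 g·m⁻²·a⁻¹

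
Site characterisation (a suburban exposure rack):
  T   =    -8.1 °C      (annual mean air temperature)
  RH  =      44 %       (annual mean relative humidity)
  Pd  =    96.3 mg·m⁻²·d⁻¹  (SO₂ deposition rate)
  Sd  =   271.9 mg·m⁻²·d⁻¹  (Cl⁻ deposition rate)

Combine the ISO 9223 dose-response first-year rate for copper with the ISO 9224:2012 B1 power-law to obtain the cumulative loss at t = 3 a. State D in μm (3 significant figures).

copper: temperature factor f = +0.126·(-18.1) = -2.2806
  sulphur-dioxide contribution → 0.02382 μm/a
  chloride contribution → 0.1526 μm/a
  total first-year rate 0.1764 μm/a
Long-term exponent b (ISO 9224 Table 2, B1) = 0.667
  D(3) = 0.1764 × 3^0.667 = 0.1764 × 2.081 = 0.3671 μm

D(3) = 0.367 μm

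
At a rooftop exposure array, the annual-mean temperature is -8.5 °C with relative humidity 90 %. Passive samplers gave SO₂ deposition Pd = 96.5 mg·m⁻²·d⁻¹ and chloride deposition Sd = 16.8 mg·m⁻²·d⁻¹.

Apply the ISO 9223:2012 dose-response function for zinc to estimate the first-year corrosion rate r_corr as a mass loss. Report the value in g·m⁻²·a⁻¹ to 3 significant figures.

r_corr = 22.0 g·m⁻²·a⁻¹

zinc: T≤10 °C ⇒ hinge +0.038·(-8.5−10) = -0.7030
  SO₂ term: 0.0129·96.5^0.44·exp(0.046·90-0.7030) = 2.995
  Sd branch = 0.0175·Sd^0.57·e^(0.008·RH+0.085·T) = 0.08717 μm/a
  sum: 2.995 + 0.08717 → r_corr = 3.083 μm/a
Convert to mass loss: 3.083 μm/a × 7.14 g/cm³ = 22.01 g·m⁻²·a⁻¹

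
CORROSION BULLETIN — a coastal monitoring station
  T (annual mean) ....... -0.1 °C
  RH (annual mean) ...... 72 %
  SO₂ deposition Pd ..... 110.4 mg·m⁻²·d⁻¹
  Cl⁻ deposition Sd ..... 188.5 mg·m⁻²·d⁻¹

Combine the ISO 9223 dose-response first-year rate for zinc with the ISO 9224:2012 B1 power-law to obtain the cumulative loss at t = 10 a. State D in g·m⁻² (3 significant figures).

D(10) = 117 g·m⁻²

zinc: f(T) = +0.038·(T−10) [T≤10 °C] = -0.3838
  SO₂ term: 0.0129·110.4^0.44·exp(0.046·72-0.3838) = 1.911
  Cl⁻ term: 0.0175·188.5^0.57·exp(0.008·72+0.085·-0.1) = 0.6115
  r_corr = 1.911 + 0.6115 = 2.522 μm/a
Long-term exponent b (ISO 9224 Table 2, B1) = 0.813
  D(10) = 2.522 × 10^0.813 = 2.522 × 6.501 = 16.4 μm
  Mass loss = 16.4 μm × 7.14 g/cm³ = 117.1 g·m⁻²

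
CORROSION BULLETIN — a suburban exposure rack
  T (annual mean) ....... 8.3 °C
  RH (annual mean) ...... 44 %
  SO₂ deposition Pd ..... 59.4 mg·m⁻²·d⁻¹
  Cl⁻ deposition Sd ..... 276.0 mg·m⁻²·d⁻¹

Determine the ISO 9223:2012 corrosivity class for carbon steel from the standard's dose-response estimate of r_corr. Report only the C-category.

carbon steel: f(T) = +0.150·(T−10) [T≤10 °C] = -0.2550
  SO₂ term: 1.77·59.4^0.52·exp(0.02·44-0.2550) = 27.66
  Cl⁻ term: 0.102·276.0^0.62·exp(0.033·44+0.04·8.3) = 19.8
  r_corr = 27.66 + 19.8 = 47.46 μm/a
ISO 9223 Table 2 (carbon steel): 25 < 47.5 ≤ 50 μm/a ⇒ C3

C3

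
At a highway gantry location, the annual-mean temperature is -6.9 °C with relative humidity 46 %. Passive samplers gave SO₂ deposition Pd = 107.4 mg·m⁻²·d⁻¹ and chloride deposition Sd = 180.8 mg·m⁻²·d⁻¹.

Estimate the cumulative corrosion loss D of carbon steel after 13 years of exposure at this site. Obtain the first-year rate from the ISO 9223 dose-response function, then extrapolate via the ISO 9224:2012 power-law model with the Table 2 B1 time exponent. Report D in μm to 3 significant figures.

carbon steel: temperature factor f = +0.150·(-16.9) = -2.5350
  sulphur-dioxide contribution → 4.006 μm/a
  chloride contribution → 8.86 μm/a
  total first-year rate 12.87 μm/a
Power-law: D(13) = r_corr · 13^0.523
  D(13) = 12.87 × 13^0.523 = 12.87 × 3.825 = 49.21 μm

D(13) = 49.2 μm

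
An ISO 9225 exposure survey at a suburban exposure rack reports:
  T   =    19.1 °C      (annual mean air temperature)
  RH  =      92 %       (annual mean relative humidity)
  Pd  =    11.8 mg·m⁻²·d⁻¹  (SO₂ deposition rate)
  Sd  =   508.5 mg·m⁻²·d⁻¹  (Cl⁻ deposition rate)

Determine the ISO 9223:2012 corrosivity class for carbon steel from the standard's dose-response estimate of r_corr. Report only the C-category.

carbon steel: temperature factor f = -0.054·(9.1) = -0.4914
  sulphur-dioxide contribution → 24.61 μm/a
  chloride contribution → 217.2 μm/a
  ⇒ r_corr(carbon steel) = 241.8 μm/a
ISO 9223 Table 2 (carbon steel): 200 < 242 ≤ 700 μm/a ⇒ CX

CX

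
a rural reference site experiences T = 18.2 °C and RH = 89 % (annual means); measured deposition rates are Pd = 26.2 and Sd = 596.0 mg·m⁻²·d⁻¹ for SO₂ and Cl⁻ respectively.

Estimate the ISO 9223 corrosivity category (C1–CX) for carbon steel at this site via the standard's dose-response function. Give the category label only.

CX

carbon steel: f(T) = -0.054·(T−10) [T>10 °C] = -0.4428
  Pd branch = 1.77·Pd^0.52·e^(0.02·RH+f) = 36.83 μm/a
  Sd branch = 0.102·Sd^0.62·e^(0.033·RH+0.04·T) = 209.4 μm/a
  sum: 36.83 + 209.4 → r_corr = 246.2 μm/a
Category bounds: 200…700 μm/a bracket r_corr ⇒ CX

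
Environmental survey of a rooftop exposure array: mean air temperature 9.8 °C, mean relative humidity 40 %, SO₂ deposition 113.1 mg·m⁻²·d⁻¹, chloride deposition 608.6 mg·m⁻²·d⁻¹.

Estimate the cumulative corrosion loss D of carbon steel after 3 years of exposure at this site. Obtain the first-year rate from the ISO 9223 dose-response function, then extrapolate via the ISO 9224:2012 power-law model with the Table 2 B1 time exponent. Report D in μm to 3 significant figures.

D(3) = 133 μm

carbon steel: temperature factor f = +0.150·(-0.2) = -0.0300
  SO₂ term: 1.77·113.1^0.52·exp(0.02·40-0.0300) = 44.69
  Sd branch = 0.102·Sd^0.62·e^(0.033·RH+0.04·T) = 30.09 μm/a
  sum: 44.69 + 30.09 → r_corr = 74.78 μm/a
Power-law: D(3) = r_corr · 3^0.523
  D(3) = 74.78 × 3^0.523 = 74.78 × 1.776 = 132.8 μm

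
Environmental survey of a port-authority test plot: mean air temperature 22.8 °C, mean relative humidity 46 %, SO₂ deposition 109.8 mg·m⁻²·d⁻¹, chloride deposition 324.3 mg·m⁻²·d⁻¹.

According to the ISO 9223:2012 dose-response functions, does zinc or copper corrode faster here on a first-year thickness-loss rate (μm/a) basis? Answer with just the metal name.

zinc

zinc: T>10 °C ⇒ hinge -0.071·(22.8−10) = -0.9088
  sulphur-dioxide contribution → 0.341 μm/a
  chloride contribution → 4.74 μm/a
  total first-year rate 5.081 μm/a
copper: T>10 °C ⇒ hinge -0.080·(22.8−10) = -1.0240
  sulphur-dioxide contribution → 0.09745 μm/a
  chloride contribution → 0.7817 μm/a
  ⇒ r_corr(copper) = 0.8792 μm/a
Ordering by μm/a: zinc (5.08) > copper (0.879)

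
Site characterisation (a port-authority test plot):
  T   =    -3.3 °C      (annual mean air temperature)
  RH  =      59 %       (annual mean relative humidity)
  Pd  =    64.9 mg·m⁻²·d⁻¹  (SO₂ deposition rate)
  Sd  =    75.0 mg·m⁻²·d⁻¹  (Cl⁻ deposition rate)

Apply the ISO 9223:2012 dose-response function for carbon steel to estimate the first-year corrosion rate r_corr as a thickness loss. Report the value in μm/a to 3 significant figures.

carbon steel: f(T) = +0.150·(T−10) [T≤10 °C] = -1.9950
  Pd branch = 1.77·Pd^0.52·e^(0.02·RH+f) = 6.861 μm/a
  Sd branch = 0.102·Sd^0.62·e^(0.033·RH+0.04·T) = 9.107 μm/a
  sum: 6.861 + 9.107 → r_corr = 15.97 μm/a

r_corr = 16.0 μm/a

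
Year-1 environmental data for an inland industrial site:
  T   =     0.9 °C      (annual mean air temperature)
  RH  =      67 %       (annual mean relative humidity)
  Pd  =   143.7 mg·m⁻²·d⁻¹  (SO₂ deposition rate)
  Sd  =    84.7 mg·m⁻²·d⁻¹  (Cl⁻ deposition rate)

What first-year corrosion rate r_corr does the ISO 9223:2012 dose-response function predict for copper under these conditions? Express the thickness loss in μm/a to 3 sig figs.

copper: T≤10 °C ⇒ hinge +0.126·(0.9−10) = -1.1466
  sulphur-dioxide contribution → 0.3192 μm/a
  chloride contribution → 0.3962 μm/a
  ⇒ r_corr(copper) = 0.7154 μm/a

r_corr = 0.715 μm/a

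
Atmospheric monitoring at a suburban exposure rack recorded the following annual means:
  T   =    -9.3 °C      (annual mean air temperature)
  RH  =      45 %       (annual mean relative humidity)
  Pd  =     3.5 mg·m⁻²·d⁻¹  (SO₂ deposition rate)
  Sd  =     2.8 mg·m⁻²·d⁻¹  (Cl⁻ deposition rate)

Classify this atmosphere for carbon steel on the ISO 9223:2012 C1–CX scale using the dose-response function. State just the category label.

carbon steel: T≤10 °C ⇒ hinge +0.150·(-9.3−10) = -2.8950
  Pd branch = 1.77·Pd^0.52·e^(0.02·RH+f) = 0.4618 μm/a
  Sd branch = 0.102·Sd^0.62·e^(0.033·RH+0.04·T) = 0.5878 μm/a
  sum: 0.4618 + 0.5878 → r_corr = 1.05 μm/a
ISO 9223 Table 2 (carbon steel): 0 < 1.05 ≤ 1.3 μm/a ⇒ C1

C1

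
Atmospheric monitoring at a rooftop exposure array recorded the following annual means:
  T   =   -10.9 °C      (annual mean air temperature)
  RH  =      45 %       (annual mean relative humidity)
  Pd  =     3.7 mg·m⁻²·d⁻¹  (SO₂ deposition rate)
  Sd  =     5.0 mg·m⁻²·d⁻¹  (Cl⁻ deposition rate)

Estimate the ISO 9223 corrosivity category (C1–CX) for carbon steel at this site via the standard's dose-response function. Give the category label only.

carbon steel: f(T) = +0.150·(T−10) [T≤10 °C] = -3.1350
  SO₂ term: 1.77·3.7^0.52·exp(0.02·45-3.1350) = 0.3739
  Sd branch = 0.102·Sd^0.62·e^(0.033·RH+0.04·T) = 0.7898 μm/a
  r_corr = 0.3739 + 0.7898 = 1.164 μm/a
Category bounds: 0…1.3 μm/a bracket r_corr ⇒ C1

C1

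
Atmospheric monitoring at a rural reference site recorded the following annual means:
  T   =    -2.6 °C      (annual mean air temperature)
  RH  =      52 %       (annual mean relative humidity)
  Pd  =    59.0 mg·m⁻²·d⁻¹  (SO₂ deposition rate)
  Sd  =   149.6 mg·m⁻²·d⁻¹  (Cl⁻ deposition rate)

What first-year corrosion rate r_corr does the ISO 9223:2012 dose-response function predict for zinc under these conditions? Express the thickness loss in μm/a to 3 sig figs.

r_corr = 0.895 μm/a

zinc: f(T) = +0.038·(T−10) [T≤10 °C] = -0.4788
  SO₂ term: 0.0129·59.0^0.44·exp(0.046·52-0.4788) = 0.5256
  Sd branch = 0.0175·Sd^0.57·e^(0.008·RH+0.085·T) = 0.3693 μm/a
  sum: 0.5256 + 0.3693 → r_corr = 0.895 μm/a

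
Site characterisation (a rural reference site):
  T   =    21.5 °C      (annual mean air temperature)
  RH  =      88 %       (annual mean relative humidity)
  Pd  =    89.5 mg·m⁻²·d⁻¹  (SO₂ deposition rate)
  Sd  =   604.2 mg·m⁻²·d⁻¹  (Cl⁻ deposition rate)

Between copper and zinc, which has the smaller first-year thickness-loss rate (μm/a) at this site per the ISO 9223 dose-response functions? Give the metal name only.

copper: f(T) = -0.080·(T−10) [T>10 °C] = -0.9200
  sulphur-dioxide contribution → 1.222 μm/a
  chloride contribution → 3.936 μm/a
  ⇒ r_corr(copper) = 5.158 μm/a
zinc: f(T) = -0.071·(T−10) [T>10 °C] = -0.8165
  sulphur-dioxide contribution → 2.359 μm/a
  chloride contribution → 8.467 μm/a
  total first-year rate 10.83 μm/a
Ordering by μm/a: zinc (10.8) > copper (5.16)

copper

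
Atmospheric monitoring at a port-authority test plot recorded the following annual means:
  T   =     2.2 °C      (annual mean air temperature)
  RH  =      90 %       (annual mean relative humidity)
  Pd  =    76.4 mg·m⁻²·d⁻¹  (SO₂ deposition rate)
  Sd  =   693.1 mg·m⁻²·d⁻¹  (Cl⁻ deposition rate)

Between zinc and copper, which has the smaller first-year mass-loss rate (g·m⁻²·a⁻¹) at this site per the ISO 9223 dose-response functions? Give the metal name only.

copper

zinc: f(T) = +0.038·(T−10) [T≤10 °C] = -0.2964
  SO₂ term: 0.0129·76.4^0.44·exp(0.046·90-0.2964) = 4.059
  Cl⁻ term: 0.0175·693.1^0.57·exp(0.008·90+0.085·2.2) = 1.804
  r_corr = 4.059 + 1.804 = 5.863 μm/a
  mass loss = 5.863 μm/a × 7.14 g/cm³ = 41.86 g·m⁻²·a⁻¹
copper: temperature factor f = +0.126·(-7.8) = -0.9828
  SO₂ term: 0.0053·76.4^0.26·exp(0.059·90-0.9828) = 1.239
  Sd branch = 0.01025·Sd^0.27·e^(0.036·RH+0.049·T) = 1.705 μm/a
  sum: 1.239 + 1.705 → r_corr = 2.944 μm/a
  mass loss = 2.944 μm/a × 8.96 g/cm³ = 26.38 g·m⁻²·a⁻¹
Ordering by g·m⁻²·a⁻¹: zinc (41.9) > copper (26.4)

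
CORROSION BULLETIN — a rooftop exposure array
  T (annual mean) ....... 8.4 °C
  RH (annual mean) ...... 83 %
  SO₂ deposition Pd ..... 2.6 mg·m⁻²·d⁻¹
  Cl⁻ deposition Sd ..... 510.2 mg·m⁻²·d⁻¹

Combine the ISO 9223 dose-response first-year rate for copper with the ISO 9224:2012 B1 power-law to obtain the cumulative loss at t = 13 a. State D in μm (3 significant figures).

D(13) = 13.3 μm

copper: T≤10 °C ⇒ hinge +0.126·(8.4−10) = -0.2016
  SO₂ term: 0.0053·2.6^0.26·exp(0.059·83-0.2016) = 0.7436
  Cl⁻ term: 0.01025·510.2^0.27·exp(0.036·83+0.049·8.4) = 1.653
  sum: 0.7436 + 1.653 → r_corr = 2.397 μm/a
Power-law: D(13) = r_corr · 13^0.667
  D(13) = 2.397 × 13^0.667 = 2.397 × 5.534 = 13.26 μm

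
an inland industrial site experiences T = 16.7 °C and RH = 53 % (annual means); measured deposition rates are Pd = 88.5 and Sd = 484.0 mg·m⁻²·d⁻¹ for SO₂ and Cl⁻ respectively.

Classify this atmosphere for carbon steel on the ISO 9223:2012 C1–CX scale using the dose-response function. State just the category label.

carbon steel: temperature factor f = -0.054·(6.7) = -0.3618
  SO₂ term: 1.77·88.5^0.52·exp(0.02·53-0.3618) = 36.61
  Sd branch = 0.102·Sd^0.62·e^(0.033·RH+0.04·T) = 52.83 μm/a
  sum: 36.61 + 52.83 → r_corr = 89.44 μm/a
ISO 9223 Table 2 (carbon steel): 80 < 89.4 ≤ 200 μm/a ⇒ C5

C5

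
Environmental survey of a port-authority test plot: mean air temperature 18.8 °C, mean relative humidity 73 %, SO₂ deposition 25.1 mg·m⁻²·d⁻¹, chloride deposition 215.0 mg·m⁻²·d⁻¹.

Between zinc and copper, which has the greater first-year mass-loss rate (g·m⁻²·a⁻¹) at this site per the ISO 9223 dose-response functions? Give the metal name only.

zinc

zinc: T>10 °C ⇒ hinge -0.071·(18.8−10) = -0.6248
  sulphur-dioxide contribution → 0.8193 μm/a
  chloride contribution → 3.313 μm/a
  total first-year rate 4.132 μm/a
  mass loss = 4.132 μm/a × 7.14 g/cm³ = 29.5 g·m⁻²·a⁻¹
copper: temperature factor f = -0.080·(8.8) = -0.7040
  sulphur-dioxide contribution → 0.4497 μm/a
  chloride contribution → 1.52 μm/a
  ⇒ r_corr(copper) = 1.97 μm/a
  mass loss = 1.97 μm/a × 8.96 g/cm³ = 17.65 g·m⁻²·a⁻¹
Ordering by g·m⁻²·a⁻¹: zinc (29.5) > copper (17.6)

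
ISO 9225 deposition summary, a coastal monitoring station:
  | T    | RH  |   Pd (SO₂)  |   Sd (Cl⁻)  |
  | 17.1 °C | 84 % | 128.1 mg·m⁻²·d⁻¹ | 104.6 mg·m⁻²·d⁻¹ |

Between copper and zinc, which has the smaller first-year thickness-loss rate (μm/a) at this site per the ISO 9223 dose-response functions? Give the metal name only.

copper: T>10 °C ⇒ hinge -0.080·(17.1−10) = -0.5680
  Pd branch = 0.0053·Pd^0.26·e^(0.059·RH+f) = 1.506 μm/a
  Cl⁻ term: 0.01025·104.6^0.27·exp(0.036·84+0.049·17.1) = 1.711
  sum: 1.506 + 1.711 → r_corr = 3.217 μm/a
zinc: temperature factor f = -0.071·(7.1) = -0.5041
  Pd branch = 0.0129·Pd^0.44·e^(0.046·RH+f) = 3.141 μm/a
  Sd branch = 0.0175·Sd^0.57·e^(0.008·RH+0.085·T) = 2.076 μm/a
  sum: 3.141 + 2.076 → r_corr = 5.217 μm/a
Ordering by μm/a: zinc (5.22) > copper (3.22)

copper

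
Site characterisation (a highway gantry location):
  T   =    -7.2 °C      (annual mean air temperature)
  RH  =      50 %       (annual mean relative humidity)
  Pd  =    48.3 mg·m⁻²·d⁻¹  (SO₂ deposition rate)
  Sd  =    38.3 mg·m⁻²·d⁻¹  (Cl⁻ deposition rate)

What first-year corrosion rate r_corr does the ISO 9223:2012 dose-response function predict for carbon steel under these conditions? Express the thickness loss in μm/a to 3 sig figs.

r_corr = 6.55 μm/a

carbon steel: T≤10 °C ⇒ hinge +0.150·(-7.2−10) = -2.5800
  sulphur-dioxide contribution → 2.738 μm/a
  chloride contribution → 3.817 μm/a
  ⇒ r_corr(carbon steel) = 6.555 μm/a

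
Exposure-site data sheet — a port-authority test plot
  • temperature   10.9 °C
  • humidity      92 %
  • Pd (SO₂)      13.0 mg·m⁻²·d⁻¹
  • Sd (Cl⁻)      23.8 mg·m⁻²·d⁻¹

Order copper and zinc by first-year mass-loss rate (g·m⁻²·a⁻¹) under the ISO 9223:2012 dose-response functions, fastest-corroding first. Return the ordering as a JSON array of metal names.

["copper", "zinc"]

copper: f(T) = -0.080·(T−10) [T>10 °C] = -0.0720
  SO₂ term: 0.0053·13.0^0.26·exp(0.059·92-0.0720) = 2.188
  Sd branch = 0.01025·Sd^0.27·e^(0.036·RH+0.049·T) = 1.129 μm/a
  r_corr = 2.188 + 1.129 = 3.317 μm/a
  mass loss = 3.317 μm/a × 8.96 g/cm³ = 29.72 g·m⁻²·a⁻¹
zinc: f(T) = -0.071·(T−10) [T>10 °C] = -0.0639
  SO₂ term: 0.0129·13.0^0.44·exp(0.046·92-0.0639) = 2.576
  Sd branch = 0.0175·Sd^0.57·e^(0.008·RH+0.085·T) = 0.562 μm/a
  sum: 2.576 + 0.562 → r_corr = 3.138 μm/a
  mass loss = 3.138 μm/a × 7.14 g/cm³ = 22.4 g·m⁻²·a⁻¹
Ordering by g·m⁻²·a⁻¹: copper (29.7) > zinc (22.4)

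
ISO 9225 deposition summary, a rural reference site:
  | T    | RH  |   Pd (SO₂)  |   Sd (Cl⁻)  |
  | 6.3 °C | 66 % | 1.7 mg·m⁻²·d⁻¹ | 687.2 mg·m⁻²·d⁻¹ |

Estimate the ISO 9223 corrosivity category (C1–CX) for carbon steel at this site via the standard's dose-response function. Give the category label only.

carbon steel: f(T) = +0.150·(T−10) [T≤10 °C] = -0.5550
  SO₂ term: 1.77·1.7^0.52·exp(0.02·66-0.5550) = 5.012
  Sd branch = 0.102·Sd^0.62·e^(0.033·RH+0.04·T) = 66.52 μm/a
  sum: 5.012 + 66.52 → r_corr = 71.53 μm/a
ISO 9223 Table 2 (carbon steel): 50 < 71.5 ≤ 80 μm/a ⇒ C4

C4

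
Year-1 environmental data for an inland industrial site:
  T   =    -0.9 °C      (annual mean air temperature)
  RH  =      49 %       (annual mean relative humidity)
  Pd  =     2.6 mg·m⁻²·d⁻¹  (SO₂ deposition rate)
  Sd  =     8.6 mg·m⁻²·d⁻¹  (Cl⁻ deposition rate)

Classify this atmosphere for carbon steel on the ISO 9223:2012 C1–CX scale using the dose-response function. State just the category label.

C2

carbon steel: temperature factor f = +0.150·(-10.9) = -1.6350
  SO₂ term: 1.77·2.6^0.52·exp(0.02·49-1.6350) = 1.511
  Cl⁻ term: 0.102·8.6^0.62·exp(0.033·49+0.04·-0.9) = 1.882
  r_corr = 1.511 + 1.882 = 3.393 μm/a
ISO 9223 Table 2 (carbon steel): 1.3 < 3.39 ≤ 25 μm/a ⇒ C2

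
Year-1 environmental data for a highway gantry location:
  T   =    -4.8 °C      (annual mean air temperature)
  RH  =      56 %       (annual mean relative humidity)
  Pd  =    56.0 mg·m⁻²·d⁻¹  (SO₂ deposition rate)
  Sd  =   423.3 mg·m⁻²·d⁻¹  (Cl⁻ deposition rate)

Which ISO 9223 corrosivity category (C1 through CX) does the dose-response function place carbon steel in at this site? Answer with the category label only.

C3

carbon steel: temperature factor f = +0.150·(-14.8) = -2.2200
  SO₂ term: 1.77·56.0^0.52·exp(0.02·56-2.2200) = 4.779
  Sd branch = 0.102·Sd^0.62·e^(0.033·RH+0.04·T) = 22.72 μm/a
  r_corr = 4.779 + 22.72 = 27.49 μm/a
Category bounds: 25…50 μm/a bracket r_corr ⇒ C3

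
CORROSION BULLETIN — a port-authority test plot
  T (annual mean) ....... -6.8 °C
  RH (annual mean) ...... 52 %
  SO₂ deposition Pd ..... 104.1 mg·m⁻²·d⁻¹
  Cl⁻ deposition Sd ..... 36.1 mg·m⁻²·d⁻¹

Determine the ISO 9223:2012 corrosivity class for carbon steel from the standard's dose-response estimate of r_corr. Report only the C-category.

carbon steel: T≤10 °C ⇒ hinge +0.150·(-6.8−10) = -2.5200
  Pd branch = 1.77·Pd^0.52·e^(0.02·RH+f) = 4.511 μm/a
  Sd branch = 0.102·Sd^0.62·e^(0.033·RH+0.04·T) = 3.994 μm/a
  r_corr = 4.511 + 3.994 = 8.505 μm/a
Category bounds: 1.3…25 μm/a bracket r_corr ⇒ C2

C2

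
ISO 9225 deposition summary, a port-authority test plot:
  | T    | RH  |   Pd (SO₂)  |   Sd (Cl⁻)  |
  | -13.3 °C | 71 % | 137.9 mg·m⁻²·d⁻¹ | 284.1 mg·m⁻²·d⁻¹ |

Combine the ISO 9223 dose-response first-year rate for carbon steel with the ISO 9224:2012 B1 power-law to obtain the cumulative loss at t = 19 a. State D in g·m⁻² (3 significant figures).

D(19) = 864 g·m⁻²

carbon steel: T≤10 °C ⇒ hinge +0.150·(-13.3−10) = -3.4950
  sulphur-dioxide contribution → 2.88 μm/a
  chloride contribution → 20.71 μm/a
  ⇒ r_corr(carbon steel) = 23.59 μm/a
Long-term exponent b (ISO 9224 Table 2, B1) = 0.523
  D(19) = 23.59 × 19^0.523 = 23.59 × 4.664 = 110 μm
  Mass loss = 110 μm × 7.85 g/cm³ = 863.9 g·m⁻²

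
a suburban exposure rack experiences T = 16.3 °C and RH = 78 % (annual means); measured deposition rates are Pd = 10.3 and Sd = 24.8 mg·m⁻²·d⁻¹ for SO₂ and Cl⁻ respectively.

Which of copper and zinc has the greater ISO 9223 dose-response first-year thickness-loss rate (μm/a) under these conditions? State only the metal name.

copper: temperature factor f = -0.080·(6.3) = -0.5040
  sulphur-dioxide contribution → 0.5853 μm/a
  chloride contribution → 0.8987 μm/a
  total first-year rate 1.484 μm/a
zinc: T>10 °C ⇒ hinge -0.071·(16.3−10) = -0.4473
  sulphur-dioxide contribution → 0.8322 μm/a
  chloride contribution → 0.8139 μm/a
  ⇒ r_corr(zinc) = 1.646 μm/a
Ordering by μm/a: zinc (1.65) > copper (1.48)

zinc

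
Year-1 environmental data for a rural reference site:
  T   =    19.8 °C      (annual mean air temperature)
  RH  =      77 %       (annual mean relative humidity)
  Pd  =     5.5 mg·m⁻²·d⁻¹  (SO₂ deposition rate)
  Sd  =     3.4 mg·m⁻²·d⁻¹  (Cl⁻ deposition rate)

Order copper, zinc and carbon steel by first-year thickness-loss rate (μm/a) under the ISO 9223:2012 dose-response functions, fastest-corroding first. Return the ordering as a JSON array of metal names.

copper: temperature factor f = -0.080·(9.8) = -0.7840
  Pd branch = 0.0053·Pd^0.26·e^(0.059·RH+f) = 0.3542 μm/a
  Cl⁻ term: 0.01025·3.4^0.27·exp(0.036·77+0.049·19.8) = 0.6018
  sum: 0.3542 + 0.6018 → r_corr = 0.956 μm/a
zinc: temperature factor f = -0.071·(9.8) = -0.6958
  Pd branch = 0.0129·Pd^0.44·e^(0.046·RH+f) = 0.4704 μm/a
  Cl⁻ term: 0.0175·3.4^0.57·exp(0.008·77+0.085·19.8) = 0.3503
  r_corr = 0.4704 + 0.3503 = 0.8207 μm/a
carbon steel: f(T) = -0.054·(T−10) [T>10 °C] = -0.5292
  Pd branch = 1.77·Pd^0.52·e^(0.02·RH+f) = 11.8 μm/a
  Cl⁻ term: 0.102·3.4^0.62·exp(0.033·77+0.04·19.8) = 6.104
  r_corr = 11.8 + 6.104 = 17.91 μm/a
Ordering by μm/a: carbon steel (17.9) > copper (0.956) > zinc (0.821)

["carbon steel", "copper", "zinc"]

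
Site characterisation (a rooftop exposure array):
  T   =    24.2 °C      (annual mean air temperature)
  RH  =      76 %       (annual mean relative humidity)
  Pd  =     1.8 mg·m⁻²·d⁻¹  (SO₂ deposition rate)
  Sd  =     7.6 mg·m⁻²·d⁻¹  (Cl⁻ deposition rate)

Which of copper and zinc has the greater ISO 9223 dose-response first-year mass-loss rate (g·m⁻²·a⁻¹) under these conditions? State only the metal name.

copper

copper: T>10 °C ⇒ hinge -0.080·(24.2−10) = -1.1360
  SO₂ term: 0.0053·1.8^0.26·exp(0.059·76-1.1360) = 0.1757
  Cl⁻ term: 0.01025·7.6^0.27·exp(0.036·76+0.049·24.2) = 0.8949
  r_corr = 0.1757 + 0.8949 = 1.071 μm/a
  mass loss = 1.071 μm/a × 8.96 g/cm³ = 9.592 g·m⁻²·a⁻¹
zinc: f(T) = -0.071·(T−10) [T>10 °C] = -1.0082
  Pd branch = 0.0129·Pd^0.44·e^(0.046·RH+f) = 0.2011 μm/a
  Cl⁻ term: 0.0175·7.6^0.57·exp(0.008·76+0.085·24.2) = 0.7989
  sum: 0.2011 + 0.7989 → r_corr = 1 μm/a
  mass loss = 1 μm/a × 7.14 g/cm³ = 7.14 g·m⁻²·a⁻¹
Ordering by g·m⁻²·a⁻¹: copper (9.59) > zinc (7.14)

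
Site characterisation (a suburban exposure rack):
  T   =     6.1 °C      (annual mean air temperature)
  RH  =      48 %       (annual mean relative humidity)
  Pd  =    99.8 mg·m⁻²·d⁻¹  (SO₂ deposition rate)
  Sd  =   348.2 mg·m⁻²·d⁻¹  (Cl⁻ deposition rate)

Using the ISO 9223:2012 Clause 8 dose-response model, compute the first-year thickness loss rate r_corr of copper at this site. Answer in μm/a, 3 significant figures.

r_corr = 0.560 μm/a

copper: f(T) = +0.126·(T−10) [T≤10 °C] = -0.4914
  SO₂ term: 0.0053·99.8^0.26·exp(0.059·48-0.4914) = 0.1822
  Cl⁻ term: 0.01025·348.2^0.27·exp(0.036·48+0.049·6.1) = 0.3778
  r_corr = 0.1822 + 0.3778 = 0.56 μm/a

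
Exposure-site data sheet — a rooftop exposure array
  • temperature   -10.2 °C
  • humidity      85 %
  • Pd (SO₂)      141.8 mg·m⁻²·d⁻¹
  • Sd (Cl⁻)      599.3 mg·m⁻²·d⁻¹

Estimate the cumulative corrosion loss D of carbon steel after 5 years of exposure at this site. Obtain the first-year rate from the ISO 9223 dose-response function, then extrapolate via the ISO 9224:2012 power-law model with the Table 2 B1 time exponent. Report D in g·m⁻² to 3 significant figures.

carbon steel: T≤10 °C ⇒ hinge +0.150·(-10.2−10) = -3.0300
  sulphur-dioxide contribution → 6.155 μm/a
  chloride contribution → 59.12 μm/a
  total first-year rate 65.28 μm/a
ISO 9224: D(t) = r_corr · t^b with b = 0.523 (carbon steel, B1)
  D(5) = 65.28 × 5^0.523 = 65.28 × 2.32 = 151.5 μm
  Mass loss = 151.5 μm × 7.85 g/cm³ = 1189 g·m⁻²

D(5) = 1.19e+03 g·m⁻²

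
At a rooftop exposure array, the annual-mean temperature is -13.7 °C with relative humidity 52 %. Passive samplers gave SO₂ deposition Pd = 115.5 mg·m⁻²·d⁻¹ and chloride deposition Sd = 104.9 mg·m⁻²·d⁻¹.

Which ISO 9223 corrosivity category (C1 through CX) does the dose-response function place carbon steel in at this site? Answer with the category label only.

C2

carbon steel: temperature factor f = +0.150·(-23.7) = -3.5550
  SO₂ term: 1.77·115.5^0.52·exp(0.02·52-3.5550) = 1.691
  Sd branch = 0.102·Sd^0.62·e^(0.033·RH+0.04·T) = 5.871 μm/a
  r_corr = 1.691 + 5.871 = 7.563 μm/a
ISO 9223 Table 2 (carbon steel): 1.3 < 7.56 ≤ 25 μm/a ⇒ C2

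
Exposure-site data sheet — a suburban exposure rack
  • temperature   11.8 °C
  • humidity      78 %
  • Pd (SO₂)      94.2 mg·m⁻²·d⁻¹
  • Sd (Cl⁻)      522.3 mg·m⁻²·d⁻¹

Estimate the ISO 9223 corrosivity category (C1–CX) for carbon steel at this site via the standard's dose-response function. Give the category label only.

carbon steel: temperature factor f = -0.054·(1.8) = -0.0972
  Pd branch = 1.77·Pd^0.52·e^(0.02·RH+f) = 81.24 μm/a
  Sd branch = 0.102·Sd^0.62·e^(0.033·RH+0.04·T) = 103.9 μm/a
  sum: 81.24 + 103.9 → r_corr = 185.1 μm/a
185 μm/a falls in (80, 200] for carbon steel → category C5

C5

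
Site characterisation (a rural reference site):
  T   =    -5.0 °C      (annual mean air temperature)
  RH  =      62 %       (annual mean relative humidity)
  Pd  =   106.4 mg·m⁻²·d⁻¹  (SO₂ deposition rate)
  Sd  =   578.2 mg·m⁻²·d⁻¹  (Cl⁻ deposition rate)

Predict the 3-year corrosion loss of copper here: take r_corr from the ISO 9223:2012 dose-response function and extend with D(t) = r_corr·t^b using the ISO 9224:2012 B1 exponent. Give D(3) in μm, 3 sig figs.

D(3) = 1.08 μm

copper: f(T) = +0.126·(T−10) [T≤10 °C] = -1.8900
  sulphur-dioxide contribution → 0.1045 μm/a
  chloride contribution → 0.4163 μm/a
  ⇒ r_corr(copper) = 0.5208 μm/a
ISO 9224: D(t) = r_corr · t^b with b = 0.667 (copper, B1)
  D(3) = 0.5208 × 3^0.667 = 0.5208 × 2.081 = 1.084 μm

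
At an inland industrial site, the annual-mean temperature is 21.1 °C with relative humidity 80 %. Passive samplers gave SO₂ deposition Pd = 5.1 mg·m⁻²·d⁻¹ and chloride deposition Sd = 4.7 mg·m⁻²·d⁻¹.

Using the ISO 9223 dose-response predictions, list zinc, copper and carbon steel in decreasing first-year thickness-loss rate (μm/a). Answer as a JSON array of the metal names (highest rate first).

["carbon steel", "copper", "zinc"]

zinc: T>10 °C ⇒ hinge -0.071·(21.1−10) = -0.7881
  sulphur-dioxide contribution → 0.4763 μm/a
  chloride contribution → 0.4819 μm/a
  ⇒ r_corr(zinc) = 0.9582 μm/a
copper: f(T) = -0.080·(T−10) [T>10 °C] = -0.8880
  sulphur-dioxide contribution → 0.3736 μm/a
  chloride contribution → 0.7798 μm/a
  ⇒ r_corr(copper) = 1.153 μm/a
carbon steel: T>10 °C ⇒ hinge -0.054·(21.1−10) = -0.5994
  sulphur-dioxide contribution → 11.23 μm/a
  chloride contribution → 8.677 μm/a
  total first-year rate 19.91 μm/a
Ordering by μm/a: carbon steel (19.9) > copper (1.15) > zinc (0.958)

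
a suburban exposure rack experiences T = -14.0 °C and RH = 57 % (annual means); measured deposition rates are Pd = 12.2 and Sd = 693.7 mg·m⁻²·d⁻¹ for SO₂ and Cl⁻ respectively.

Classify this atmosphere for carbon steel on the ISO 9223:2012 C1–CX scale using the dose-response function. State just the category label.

C2

carbon steel: f(T) = +0.150·(T−10) [T≤10 °C] = -3.6000
  Pd branch = 1.77·Pd^0.52·e^(0.02·RH+f) = 0.5553 μm/a
  Sd branch = 0.102·Sd^0.62·e^(0.033·RH+0.04·T) = 22.07 μm/a
  sum: 0.5553 + 22.07 → r_corr = 22.63 μm/a
22.6 μm/a falls in (1.3, 25] for carbon steel → category C2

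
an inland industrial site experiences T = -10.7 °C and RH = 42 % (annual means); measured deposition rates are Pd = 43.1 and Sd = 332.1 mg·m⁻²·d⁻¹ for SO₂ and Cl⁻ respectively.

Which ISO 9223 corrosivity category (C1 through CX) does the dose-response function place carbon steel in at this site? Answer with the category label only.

C2

carbon steel: f(T) = +0.150·(T−10) [T≤10 °C] = -3.1050
  SO₂ term: 1.77·43.1^0.52·exp(0.02·42-3.1050) = 1.301
  Cl⁻ term: 0.102·332.1^0.62·exp(0.033·42+0.04·-10.7) = 9.724
  sum: 1.301 + 9.724 → r_corr = 11.02 μm/a
Category bounds: 1.3…25 μm/a bracket r_corr ⇒ C2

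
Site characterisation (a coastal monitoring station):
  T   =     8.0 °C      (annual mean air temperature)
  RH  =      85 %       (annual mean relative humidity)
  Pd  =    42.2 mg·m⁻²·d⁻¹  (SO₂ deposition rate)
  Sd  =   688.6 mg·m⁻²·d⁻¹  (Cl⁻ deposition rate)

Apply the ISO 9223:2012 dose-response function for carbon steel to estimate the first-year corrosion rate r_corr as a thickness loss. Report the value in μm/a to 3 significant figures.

carbon steel: temperature factor f = +0.150·(-2.0) = -0.3000
  SO₂ term: 1.77·42.2^0.52·exp(0.02·85-0.3000) = 50.25
  Cl⁻ term: 0.102·688.6^0.62·exp(0.033·85+0.04·8.0) = 133.4
  r_corr = 50.25 + 133.4 = 183.7 μm/a

r_corr = 184 μm/a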